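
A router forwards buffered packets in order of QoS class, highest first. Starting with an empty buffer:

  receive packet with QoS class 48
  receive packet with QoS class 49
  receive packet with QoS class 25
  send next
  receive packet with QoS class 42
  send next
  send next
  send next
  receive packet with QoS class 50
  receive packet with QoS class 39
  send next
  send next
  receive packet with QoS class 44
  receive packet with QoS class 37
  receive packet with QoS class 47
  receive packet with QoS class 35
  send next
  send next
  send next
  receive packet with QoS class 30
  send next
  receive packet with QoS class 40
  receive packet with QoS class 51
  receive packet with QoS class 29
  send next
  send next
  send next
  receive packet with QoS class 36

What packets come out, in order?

insert 48 → {48}
insert 49 → {49, 48}
insert 25 → {49, 48, 25}
send next → 49; now {48, 25}
insert 42 → {48, 42, 25}
send next → 48; now {42, 25}
send next → 42; now {25}
send next → 25; now {}
insert 50 → {50}
insert 39 → {50, 39}
send next → 50; now {39}
send next → 39; now {}
insert 44 → {44}
insert 37 → {44, 37}
insert 47 → {47, 44, 37}
insert 35 → {47, 44, 37, 35}
send next → 47; now {44, 37, 35}
send next → 44; now {37, 35}
send next → 37; now {35}
insert 30 → {35, 30}
send next → 35; now {30}
insert 40 → {40, 30}
insert 51 → {51, 40, 30}
insert 29 → {51, 40, 30, 29}
send next → 51; now {40, 30, 29}
send next → 40; now {30, 29}
send next → 30; now {29}
insert 36 → {36, 29}

[49, 48, 42, 25, 50, 39, 47, 44, 37, 35, 51, 40, 30]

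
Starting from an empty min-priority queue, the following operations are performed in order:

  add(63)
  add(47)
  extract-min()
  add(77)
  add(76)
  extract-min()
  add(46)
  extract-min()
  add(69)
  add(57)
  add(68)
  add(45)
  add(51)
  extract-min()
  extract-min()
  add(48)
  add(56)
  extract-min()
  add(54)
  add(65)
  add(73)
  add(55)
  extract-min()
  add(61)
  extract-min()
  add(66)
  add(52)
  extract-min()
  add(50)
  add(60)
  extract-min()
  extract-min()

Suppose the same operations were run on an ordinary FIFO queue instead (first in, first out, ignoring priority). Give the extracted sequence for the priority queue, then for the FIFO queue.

insert 63 → {63}
insert 47 → {47, 63}
extract-min → 47; now {63}
insert 77 → {63, 77}
insert 76 → {63, 76, 77}
extract-min → 63; now {76, 77}
insert 46 → {46, 76, 77}
extract-min → 46; now {76, 77}
insert 69 → {69, 76, 77}
insert 57 → {57, 69, 76, 77}
insert 68 → {57, 68, 69, 76, 77}
insert 45 → {45, 57, 68, 69, 76, 77}
insert 51 → {45, 51, 57, 68, 69, 76, 77}
extract-min → 45; now {51, 57, 68, 69, 76, 77}
extract-min → 51; now {57, 68, 69, 76, 77}
insert 48 → {48, 57, 68, 69, 76, 77}
insert 56 → {48, 56, 57, 68, 69, 76, 77}
extract-min → 48; now {56, 57, 68, 69, 76, 77}
insert 54 → {54, 56, 57, 68, 69, 76, 77}
insert 65 → {54, 56, 57, 65, 68, 69, 76, 77}
insert 73 → {54, 56, 57, 65, 68, 69, 73, 76, 77}
insert 55 → {54, 55, 56, 57, 65, 68, 69, 73, 76, 77}
extract-min → 54; now {55, 56, 57, 65, 68, 69, 73, 76, 77}
insert 61 → {55, 56, 57, 61, 65, 68, 69, 73, 76, 77}
extract-min → 55; now {56, 57, 61, 65, 68, 69, 73, 76, 77}
insert 66 → {56, 57, 61, 65, 66, 68, 69, 73, 76, 77}
insert 52 → {52, 56, 57, 61, 65, 66, 68, 69, 73, 76, 77}
extract-min → 52; now {56, 57, 61, 65, 66, 68, 69, 73, 76, 77}
insert 50 → {50, 56, 57, 61, 65, 66, 68, 69, 73, 76, 77}
insert 60 → {50, 56, 57, 60, 61, 65, 66, 68, 69, 73, 76, 77}
extract-min → 50; now {56, 57, 60, 61, 65, 66, 68, 69, 73, 76, 77}
extract-min → 56; now {57, 60, 61, 65, 66, 68, 69, 73, 76, 77}

priority queue: [47, 63, 46, 45, 51, 48, 54, 55, 52, 50, 56]; FIFO queue: [63, 47, 77, 76, 46, 69, 57, 68, 45, 51, 48]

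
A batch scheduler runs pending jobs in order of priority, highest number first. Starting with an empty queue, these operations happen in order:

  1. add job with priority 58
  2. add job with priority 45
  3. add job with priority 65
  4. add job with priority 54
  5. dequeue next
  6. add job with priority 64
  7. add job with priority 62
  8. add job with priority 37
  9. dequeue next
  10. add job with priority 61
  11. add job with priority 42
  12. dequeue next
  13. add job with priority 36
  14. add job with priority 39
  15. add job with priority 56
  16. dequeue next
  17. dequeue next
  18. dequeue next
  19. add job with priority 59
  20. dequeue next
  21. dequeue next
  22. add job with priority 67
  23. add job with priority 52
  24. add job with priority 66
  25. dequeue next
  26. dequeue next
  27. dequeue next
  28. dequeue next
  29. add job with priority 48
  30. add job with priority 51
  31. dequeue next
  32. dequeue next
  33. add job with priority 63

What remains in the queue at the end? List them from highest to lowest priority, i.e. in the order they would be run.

insert 58 → {58}
insert 45 → {58, 45}
insert 65 → {65, 58, 45}
insert 54 → {65, 58, 54, 45}
dequeue next → 65; now {58, 54, 45}
insert 64 → {64, 58, 54, 45}
insert 62 → {64, 62, 58, 54, 45}
insert 37 → {64, 62, 58, 54, 45, 37}
dequeue next → 64; now {62, 58, 54, 45, 37}
insert 61 → {62, 61, 58, 54, 45, 37}
insert 42 → {62, 61, 58, 54, 45, 42, 37}
dequeue next → 62; now {61, 58, 54, 45, 42, 37}
insert 36 → {61, 58, 54, 45, 42, 37, 36}
insert 39 → {61, 58, 54, 45, 42, 39, 37, 36}
insert 56 → {61, 58, 56, 54, 45, 42, 39, 37, 36}
dequeue next → 61; now {58, 56, 54, 45, 42, 39, 37, 36}
dequeue next → 58; now {56, 54, 45, 42, 39, 37, 36}
dequeue next → 56; now {54, 45, 42, 39, 37, 36}
insert 59 → {59, 54, 45, 42, 39, 37, 36}
dequeue next → 59; now {54, 45, 42, 39, 37, 36}
dequeue next → 54; now {45, 42, 39, 37, 36}
insert 67 → {67, 45, 42, 39, 37, 36}
insert 52 → {67, 52, 45, 42, 39, 37, 36}
insert 66 → {67, 66, 52, 45, 42, 39, 37, 36}
dequeue next → 67; now {66, 52, 45, 42, 39, 37, 36}
dequeue next → 66; now {52, 45, 42, 39, 37, 36}
dequeue next → 52; now {45, 42, 39, 37, 36}
dequeue next → 45; now {42, 39, 37, 36}
insert 48 → {48, 42, 39, 37, 36}
insert 51 → {51, 48, 42, 39, 37, 36}
dequeue next → 51; now {48, 42, 39, 37, 36}
dequeue next → 48; now {42, 39, 37, 36}
insert 63 → {63, 42, 39, 37, 36}

63 → 42 → 39 → 37 → 36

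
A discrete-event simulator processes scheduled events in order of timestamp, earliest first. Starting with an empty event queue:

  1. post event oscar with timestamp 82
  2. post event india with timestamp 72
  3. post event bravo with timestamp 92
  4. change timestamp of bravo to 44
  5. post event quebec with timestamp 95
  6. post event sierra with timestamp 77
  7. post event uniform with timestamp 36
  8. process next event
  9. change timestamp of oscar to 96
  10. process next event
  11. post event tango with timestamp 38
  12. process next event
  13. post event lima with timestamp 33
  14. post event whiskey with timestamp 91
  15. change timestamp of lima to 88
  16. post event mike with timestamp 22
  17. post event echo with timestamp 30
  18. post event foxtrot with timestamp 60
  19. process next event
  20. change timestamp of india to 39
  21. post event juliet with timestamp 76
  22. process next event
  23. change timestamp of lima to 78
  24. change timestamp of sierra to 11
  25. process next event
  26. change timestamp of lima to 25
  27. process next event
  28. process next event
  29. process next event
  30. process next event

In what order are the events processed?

uniform → bravo → tango → mike → echo → sierra → lima → india → foxtrot → juliet

add oscar (timestamp 82) → {oscar:82}
add india (timestamp 72) → {india:72, oscar:82}
add bravo (timestamp 92) → {india:72, oscar:82, bravo:92}
update bravo to timestamp 44 → {bravo:44, india:72, oscar:82}
add quebec (timestamp 95) → {bravo:44, india:72, oscar:82, quebec:95}
add sierra (timestamp 77) → {bravo:44, india:72, sierra:77, oscar:82, quebec:95}
add uniform (timestamp 36) → {uniform:36, bravo:44, india:72, sierra:77, oscar:82, quebec:95}
process next event → uniform; now {bravo:44, india:72, sierra:77, oscar:82, quebec:95}
update oscar to timestamp 96 → {bravo:44, india:72, sierra:77, quebec:95, oscar:96}
process next event → bravo; now {india:72, sierra:77, quebec:95, oscar:96}
add tango (timestamp 38) → {tango:38, india:72, sierra:77, quebec:95, oscar:96}
process next event → tango; now {india:72, sierra:77, quebec:95, oscar:96}
add lima (timestamp 33) → {lima:33, india:72, sierra:77, quebec:95, oscar:96}
add whiskey (timestamp 91) → {lima:33, india:72, sierra:77, whiskey:91, quebec:95, oscar:96}
update lima to timestamp 88 → {india:72, sierra:77, lima:88, whiskey:91, quebec:95, oscar:96}
add mike (timestamp 22) → {mike:22, india:72, sierra:77, lima:88, whiskey:91, quebec:95, oscar:96}
add echo (timestamp 30) → {mike:22, echo:30, india:72, sierra:77, lima:88, whiskey:91, quebec:95, oscar:96}
add foxtrot (timestamp 60) → {mike:22, echo:30, foxtrot:60, india:72, sierra:77, lima:88, whiskey:91, quebec:95, oscar:96}
process next event → mike; now {echo:30, foxtrot:60, india:72, sierra:77, lima:88, whiskey:91, quebec:95, oscar:96}
update india to timestamp 39 → {echo:30, india:39, foxtrot:60, sierra:77, lima:88, whiskey:91, quebec:95, oscar:96}
add juliet (timestamp 76) → {echo:30, india:39, foxtrot:60, juliet:76, sierra:77, lima:88, whiskey:91, quebec:95, oscar:96}
process next event → echo; now {india:39, foxtrot:60, juliet:76, sierra:77, lima:88, whiskey:91, quebec:95, oscar:96}
update lima to timestamp 78 → {india:39, foxtrot:60, juliet:76, sierra:77, lima:78, whiskey:91, quebec:95, oscar:96}
update sierra to timestamp 11 → {sierra:11, india:39, foxtrot:60, juliet:76, lima:78, whiskey:91, quebec:95, oscar:96}
process next event → sierra; now {india:39, foxtrot:60, juliet:76, lima:78, whiskey:91, quebec:95, oscar:96}
update lima to timestamp 25 → {lima:25, india:39, foxtrot:60, juliet:76, whiskey:91, quebec:95, oscar:96}
process next event → lima; now {india:39, foxtrot:60, juliet:76, whiskey:91, quebec:95, oscar:96}
process next event → india; now {foxtrot:60, juliet:76, whiskey:91, quebec:95, oscar:96}
process next event → foxtrot; now {juliet:76, whiskey:91, quebec:95, oscar:96}
process next event → juliet; now {whiskey:91, quebec:95, oscar:96}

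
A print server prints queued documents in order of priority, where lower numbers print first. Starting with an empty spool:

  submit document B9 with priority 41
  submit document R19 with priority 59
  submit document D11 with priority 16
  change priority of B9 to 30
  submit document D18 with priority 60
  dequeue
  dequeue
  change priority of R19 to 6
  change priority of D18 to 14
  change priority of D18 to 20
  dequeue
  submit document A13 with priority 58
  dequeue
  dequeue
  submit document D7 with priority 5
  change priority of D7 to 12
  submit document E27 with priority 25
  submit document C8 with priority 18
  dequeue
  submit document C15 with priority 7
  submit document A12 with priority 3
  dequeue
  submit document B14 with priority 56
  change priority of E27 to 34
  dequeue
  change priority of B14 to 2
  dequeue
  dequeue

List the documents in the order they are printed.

add B9 (priority 41) → {B9:41}
add R19 (priority 59) → {B9:41, R19:59}
add D11 (priority 16) → {D11:16, B9:41, R19:59}
update B9 to priority 30 → {D11:16, B9:30, R19:59}
add D18 (priority 60) → {D11:16, B9:30, R19:59, D18:60}
dequeue → D11; now {B9:30, R19:59, D18:60}
dequeue → B9; now {R19:59, D18:60}
update R19 to priority 6 → {R19:6, D18:60}
update D18 to priority 14 → {R19:6, D18:14}
update D18 to priority 20 → {R19:6, D18:20}
dequeue → R19; now {D18:20}
add A13 (priority 58) → {D18:20, A13:58}
dequeue → D18; now {A13:58}
dequeue → A13; now {}
add D7 (priority 5) → {D7:5}
update D7 to priority 12 → {D7:12}
add E27 (priority 25) → {D7:12, E27:25}
add C8 (priority 18) → {D7:12, C8:18, E27:25}
dequeue → D7; now {C8:18, E27:25}
add C15 (priority 7) → {C15:7, C8:18, E27:25}
add A12 (priority 3) → {A12:3, C15:7, C8:18, E27:25}
dequeue → A12; now {C15:7, C8:18, E27:25}
add B14 (priority 56) → {C15:7, C8:18, E27:25, B14:56}
update E27 to priority 34 → {C15:7, C8:18, E27:34, B14:56}
dequeue → C15; now {C8:18, E27:34, B14:56}
update B14 to priority 2 → {B14:2, C8:18, E27:34}
dequeue → B14; now {C8:18, E27:34}
dequeue → C8; now {E27:34}

D11, B9, R19, D18, A13, D7, A12, C15, B14, C8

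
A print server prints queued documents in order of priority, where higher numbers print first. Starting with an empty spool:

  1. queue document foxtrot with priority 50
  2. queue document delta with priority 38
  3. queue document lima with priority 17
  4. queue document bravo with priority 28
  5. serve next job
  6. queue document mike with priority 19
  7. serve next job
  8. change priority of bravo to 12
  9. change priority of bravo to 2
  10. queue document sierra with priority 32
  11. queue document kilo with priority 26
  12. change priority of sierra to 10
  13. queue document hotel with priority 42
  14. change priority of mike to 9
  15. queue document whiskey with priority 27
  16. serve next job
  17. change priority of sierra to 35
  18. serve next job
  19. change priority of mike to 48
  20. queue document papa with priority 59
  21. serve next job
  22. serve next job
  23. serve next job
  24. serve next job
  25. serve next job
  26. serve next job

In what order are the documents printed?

add foxtrot (priority 50) → {foxtrot:50}
add delta (priority 38) → {foxtrot:50, delta:38}
add lima (priority 17) → {foxtrot:50, delta:38, lima:17}
add bravo (priority 28) → {foxtrot:50, delta:38, bravo:28, lima:17}
serve next job → foxtrot; now {delta:38, bravo:28, lima:17}
add mike (priority 19) → {delta:38, bravo:28, mike:19, lima:17}
serve next job → delta; now {bravo:28, mike:19, lima:17}
update bravo to priority 12 → {mike:19, lima:17, bravo:12}
update bravo to priority 2 → {mike:19, lima:17, bravo:2}
add sierra (priority 32) → {sierra:32, mike:19, lima:17, bravo:2}
add kilo (priority 26) → {sierra:32, kilo:26, mike:19, lima:17, bravo:2}
update sierra to priority 10 → {kilo:26, mike:19, lima:17, sierra:10, bravo:2}
add hotel (priority 42) → {hotel:42, kilo:26, mike:19, lima:17, sierra:10, bravo:2}
update mike to priority 9 → {hotel:42, kilo:26, lima:17, sierra:10, mike:9, bravo:2}
add whiskey (priority 27) → {hotel:42, whiskey:27, kilo:26, lima:17, sierra:10, mike:9, bravo:2}
serve next job → hotel; now {whiskey:27, kilo:26, lima:17, sierra:10, mike:9, bravo:2}
update sierra to priority 35 → {sierra:35, whiskey:27, kilo:26, lima:17, mike:9, bravo:2}
serve next job → sierra; now {whiskey:27, kilo:26, lima:17, mike:9, bravo:2}
update mike to priority 48 → {mike:48, whiskey:27, kilo:26, lima:17, bravo:2}
add papa (priority 59) → {papa:59, mike:48, whiskey:27, kilo:26, lima:17, bravo:2}
serve next job → papa; now {mike:48, whiskey:27, kilo:26, lima:17, bravo:2}
serve next job → mike; now {whiskey:27, kilo:26, lima:17, bravo:2}
serve next job → whiskey; now {kilo:26, lima:17, bravo:2}
serve next job → kilo; now {lima:17, bravo:2}
serve next job → lima; now {bravo:2}
serve next job → bravo; now {}

foxtrot → delta → hotel → sierra → papa → mike → whiskey → kilo → lima → bravo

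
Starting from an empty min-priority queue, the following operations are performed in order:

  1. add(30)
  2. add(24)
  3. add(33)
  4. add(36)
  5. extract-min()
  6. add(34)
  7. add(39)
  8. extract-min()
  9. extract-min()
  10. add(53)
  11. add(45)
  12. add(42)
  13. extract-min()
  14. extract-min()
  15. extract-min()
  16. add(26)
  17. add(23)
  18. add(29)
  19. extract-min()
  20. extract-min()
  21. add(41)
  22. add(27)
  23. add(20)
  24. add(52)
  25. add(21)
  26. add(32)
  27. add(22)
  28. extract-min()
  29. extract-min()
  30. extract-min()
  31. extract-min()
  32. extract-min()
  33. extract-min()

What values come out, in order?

insert 30 → {30}
insert 24 → {24, 30}
insert 33 → {24, 30, 33}
insert 36 → {24, 30, 33, 36}
extract-min → 24; now {30, 33, 36}
insert 34 → {30, 33, 34, 36}
insert 39 → {30, 33, 34, 36, 39}
extract-min → 30; now {33, 34, 36, 39}
extract-min → 33; now {34, 36, 39}
insert 53 → {34, 36, 39, 53}
insert 45 → {34, 36, 39, 45, 53}
insert 42 → {34, 36, 39, 42, 45, 53}
extract-min → 34; now {36, 39, 42, 45, 53}
extract-min → 36; now {39, 42, 45, 53}
extract-min → 39; now {42, 45, 53}
insert 26 → {26, 42, 45, 53}
insert 23 → {23, 26, 42, 45, 53}
insert 29 → {23, 26, 29, 42, 45, 53}
extract-min → 23; now {26, 29, 42, 45, 53}
extract-min → 26; now {29, 42, 45, 53}
insert 41 → {29, 41, 42, 45, 53}
insert 27 → {27, 29, 41, 42, 45, 53}
insert 20 → {20, 27, 29, 41, 42, 45, 53}
insert 52 → {20, 27, 29, 41, 42, 45, 52, 53}
insert 21 → {20, 21, 27, 29, 41, 42, 45, 52, 53}
insert 32 → {20, 21, 27, 29, 32, 41, 42, 45, 52, 53}
insert 22 → {20, 21, 22, 27, 29, 32, 41, 42, 45, 52, 53}
extract-min → 20; now {21, 22, 27, 29, 32, 41, 42, 45, 52, 53}
extract-min → 21; now {22, 27, 29, 32, 41, 42, 45, 52, 53}
extract-min → 22; now {27, 29, 32, 41, 42, 45, 52, 53}
extract-min → 27; now {29, 32, 41, 42, 45, 52, 53}
extract-min → 29; now {32, 41, 42, 45, 52, 53}
extract-min → 32; now {41, 42, 45, 52, 53}

24, 30, 33, 34, 36, 39, 23, 26, 20, 21, 22, 27, 29, 32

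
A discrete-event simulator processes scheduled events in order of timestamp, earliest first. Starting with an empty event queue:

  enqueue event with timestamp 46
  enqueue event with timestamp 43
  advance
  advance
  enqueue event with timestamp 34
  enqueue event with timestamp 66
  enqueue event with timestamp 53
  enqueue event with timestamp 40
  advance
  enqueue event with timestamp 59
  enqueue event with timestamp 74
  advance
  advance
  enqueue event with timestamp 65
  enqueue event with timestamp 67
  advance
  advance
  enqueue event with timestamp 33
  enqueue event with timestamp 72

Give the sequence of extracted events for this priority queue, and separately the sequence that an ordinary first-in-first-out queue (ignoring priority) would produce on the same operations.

priority queue: 43 → 46 → 34 → 40 → 53 → 59 → 65; FIFO queue: 46 → 43 → 34 → 66 → 53 → 40 → 59

insert 46 → {46}
insert 43 → {43, 46}
advance → 43; now {46}
advance → 46; now {}
insert 34 → {34}
insert 66 → {34, 66}
insert 53 → {34, 53, 66}
insert 40 → {34, 40, 53, 66}
advance → 34; now {40, 53, 66}
insert 59 → {40, 53, 59, 66}
insert 74 → {40, 53, 59, 66, 74}
advance → 40; now {53, 59, 66, 74}
advance → 53; now {59, 66, 74}
insert 65 → {59, 65, 66, 74}
insert 67 → {59, 65, 66, 67, 74}
advance → 59; now {65, 66, 67, 74}
advance → 65; now {66, 67, 74}
insert 33 → {33, 66, 67, 74}
insert 72 → {33, 66, 67, 72, 74}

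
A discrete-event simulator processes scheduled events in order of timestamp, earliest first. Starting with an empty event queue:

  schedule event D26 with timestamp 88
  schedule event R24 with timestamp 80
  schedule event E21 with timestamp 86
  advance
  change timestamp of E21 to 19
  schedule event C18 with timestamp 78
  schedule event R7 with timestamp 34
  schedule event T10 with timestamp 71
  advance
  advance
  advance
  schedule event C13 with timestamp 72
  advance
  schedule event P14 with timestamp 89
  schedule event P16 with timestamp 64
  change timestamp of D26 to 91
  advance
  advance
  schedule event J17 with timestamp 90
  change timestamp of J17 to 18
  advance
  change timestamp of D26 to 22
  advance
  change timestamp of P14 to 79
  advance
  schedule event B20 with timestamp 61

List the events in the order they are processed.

R24, E21, R7, T10, C13, P16, C18, J17, D26, P14

add D26 (timestamp 88) → {D26:88}
add R24 (timestamp 80) → {R24:80, D26:88}
add E21 (timestamp 86) → {R24:80, E21:86, D26:88}
advance → R24; now {E21:86, D26:88}
update E21 to timestamp 19 → {E21:19, D26:88}
add C18 (timestamp 78) → {E21:19, C18:78, D26:88}
add R7 (timestamp 34) → {E21:19, R7:34, C18:78, D26:88}
add T10 (timestamp 71) → {E21:19, R7:34, T10:71, C18:78, D26:88}
advance → E21; now {R7:34, T10:71, C18:78, D26:88}
advance → R7; now {T10:71, C18:78, D26:88}
advance → T10; now {C18:78, D26:88}
add C13 (timestamp 72) → {C13:72, C18:78, D26:88}
advance → C13; now {C18:78, D26:88}
add P14 (timestamp 89) → {C18:78, D26:88, P14:89}
add P16 (timestamp 64) → {P16:64, C18:78, D26:88, P14:89}
update D26 to timestamp 91 → {P16:64, C18:78, P14:89, D26:91}
advance → P16; now {C18:78, P14:89, D26:91}
advance → C18; now {P14:89, D26:91}
add J17 (timestamp 90) → {P14:89, J17:90, D26:91}
update J17 to timestamp 18 → {J17:18, P14:89, D26:91}
advance → J17; now {P14:89, D26:91}
update D26 to timestamp 22 → {D26:22, P14:89}
advance → D26; now {P14:89}
update P14 to timestamp 79 → {P14:79}
advance → P14; now {}
add B20 (timestamp 61) → {B20:61}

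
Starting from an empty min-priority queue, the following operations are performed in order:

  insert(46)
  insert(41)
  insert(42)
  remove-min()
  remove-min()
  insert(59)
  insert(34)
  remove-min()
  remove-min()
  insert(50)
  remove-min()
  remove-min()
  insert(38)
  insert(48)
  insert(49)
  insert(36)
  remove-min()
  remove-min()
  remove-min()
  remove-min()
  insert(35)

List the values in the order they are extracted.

[41, 42, 34, 46, 50, 59, 36, 38, 48, 49]

insert 46 → {46}
insert 41 → {41, 46}
insert 42 → {41, 42, 46}
remove-min → 41; now {42, 46}
remove-min → 42; now {46}
insert 59 → {46, 59}
insert 34 → {34, 46, 59}
remove-min → 34; now {46, 59}
remove-min → 46; now {59}
insert 50 → {50, 59}
remove-min → 50; now {59}
remove-min → 59; now {}
insert 38 → {38}
insert 48 → {38, 48}
insert 49 → {38, 48, 49}
insert 36 → {36, 38, 48, 49}
remove-min → 36; now {38, 48, 49}
remove-min → 38; now {48, 49}
remove-min → 48; now {49}
remove-min → 49; now {}
insert 35 → {35}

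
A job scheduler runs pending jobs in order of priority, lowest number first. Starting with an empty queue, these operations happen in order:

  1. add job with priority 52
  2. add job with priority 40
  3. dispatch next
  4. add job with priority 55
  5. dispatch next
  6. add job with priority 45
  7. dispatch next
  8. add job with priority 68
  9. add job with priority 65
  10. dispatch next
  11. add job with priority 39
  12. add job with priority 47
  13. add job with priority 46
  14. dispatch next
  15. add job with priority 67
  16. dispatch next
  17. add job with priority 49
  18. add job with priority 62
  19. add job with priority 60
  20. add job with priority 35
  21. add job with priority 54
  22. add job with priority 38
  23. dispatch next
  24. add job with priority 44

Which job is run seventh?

insert 52 → {52}
insert 40 → {40, 52}
dispatch next → 40; now {52}
insert 55 → {52, 55}
dispatch next → 52; now {55}
insert 45 → {45, 55}
dispatch next → 45; now {55}
insert 68 → {55, 68}
insert 65 → {55, 65, 68}
dispatch next → 55; now {65, 68}
insert 39 → {39, 65, 68}
insert 47 → {39, 47, 65, 68}
insert 46 → {39, 46, 47, 65, 68}
dispatch next → 39; now {46, 47, 65, 68}
insert 67 → {46, 47, 65, 67, 68}
dispatch next → 46; now {47, 65, 67, 68}
insert 49 → {47, 49, 65, 67, 68}
insert 62 → {47, 49, 62, 65, 67, 68}
insert 60 → {47, 49, 60, 62, 65, 67, 68}
insert 35 → {35, 47, 49, 60, 62, 65, 67, 68}
insert 54 → {35, 47, 49, 54, 60, 62, 65, 67, 68}
insert 38 → {35, 38, 47, 49, 54, 60, 62, 65, 67, 68}
dispatch next → 35; now {38, 47, 49, 54, 60, 62, 65, 67, 68}
insert 44 → {38, 44, 47, 49, 54, 60, 62, 65, 67, 68}

35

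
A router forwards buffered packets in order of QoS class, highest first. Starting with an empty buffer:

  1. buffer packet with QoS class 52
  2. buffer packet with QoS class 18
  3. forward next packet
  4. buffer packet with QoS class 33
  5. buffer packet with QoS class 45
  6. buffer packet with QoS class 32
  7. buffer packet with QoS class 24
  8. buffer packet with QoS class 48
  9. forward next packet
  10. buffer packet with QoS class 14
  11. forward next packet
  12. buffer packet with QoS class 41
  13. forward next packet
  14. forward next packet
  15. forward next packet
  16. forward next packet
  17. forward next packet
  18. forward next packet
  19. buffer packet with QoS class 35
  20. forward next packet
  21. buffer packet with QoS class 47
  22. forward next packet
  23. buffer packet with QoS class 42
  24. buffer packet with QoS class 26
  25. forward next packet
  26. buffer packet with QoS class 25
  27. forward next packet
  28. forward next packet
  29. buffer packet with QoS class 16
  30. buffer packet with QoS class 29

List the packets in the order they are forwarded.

insert 52 → {52}
insert 18 → {52, 18}
forward next packet → 52; now {18}
insert 33 → {33, 18}
insert 45 → {45, 33, 18}
insert 32 → {45, 33, 32, 18}
insert 24 → {45, 33, 32, 24, 18}
insert 48 → {48, 45, 33, 32, 24, 18}
forward next packet → 48; now {45, 33, 32, 24, 18}
insert 14 → {45, 33, 32, 24, 18, 14}
forward next packet → 45; now {33, 32, 24, 18, 14}
insert 41 → {41, 33, 32, 24, 18, 14}
forward next packet → 41; now {33, 32, 24, 18, 14}
forward next packet → 33; now {32, 24, 18, 14}
forward next packet → 32; now {24, 18, 14}
forward next packet → 24; now {18, 14}
forward next packet → 18; now {14}
forward next packet → 14; now {}
insert 35 → {35}
forward next packet → 35; now {}
insert 47 → {47}
forward next packet → 47; now {}
insert 42 → {42}
insert 26 → {42, 26}
forward next packet → 42; now {26}
insert 25 → {26, 25}
forward next packet → 26; now {25}
forward next packet → 25; now {}
insert 16 → {16}
insert 29 → {29, 16}

52, 48, 45, 41, 33, 32, 24, 18, 14, 35, 47, 42, 26, 25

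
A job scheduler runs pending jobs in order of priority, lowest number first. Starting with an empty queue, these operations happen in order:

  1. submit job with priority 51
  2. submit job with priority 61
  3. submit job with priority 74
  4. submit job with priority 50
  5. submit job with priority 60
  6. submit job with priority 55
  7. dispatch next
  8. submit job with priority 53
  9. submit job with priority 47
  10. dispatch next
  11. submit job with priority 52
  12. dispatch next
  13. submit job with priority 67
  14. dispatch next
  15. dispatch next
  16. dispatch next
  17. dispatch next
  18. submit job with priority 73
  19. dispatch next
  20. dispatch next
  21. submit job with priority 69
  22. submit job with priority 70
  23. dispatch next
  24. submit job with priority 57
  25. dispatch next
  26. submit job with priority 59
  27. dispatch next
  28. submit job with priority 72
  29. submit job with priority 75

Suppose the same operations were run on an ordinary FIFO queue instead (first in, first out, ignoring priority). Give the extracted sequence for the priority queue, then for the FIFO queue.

insert 51 → {51}
insert 61 → {51, 61}
insert 74 → {51, 61, 74}
insert 50 → {50, 51, 61, 74}
insert 60 → {50, 51, 60, 61, 74}
insert 55 → {50, 51, 55, 60, 61, 74}
dispatch next → 50; now {51, 55, 60, 61, 74}
insert 53 → {51, 53, 55, 60, 61, 74}
insert 47 → {47, 51, 53, 55, 60, 61, 74}
dispatch next → 47; now {51, 53, 55, 60, 61, 74}
insert 52 → {51, 52, 53, 55, 60, 61, 74}
dispatch next → 51; now {52, 53, 55, 60, 61, 74}
insert 67 → {52, 53, 55, 60, 61, 67, 74}
dispatch next → 52; now {53, 55, 60, 61, 67, 74}
dispatch next → 53; now {55, 60, 61, 67, 74}
dispatch next → 55; now {60, 61, 67, 74}
dispatch next → 60; now {61, 67, 74}
insert 73 → {61, 67, 73, 74}
dispatch next → 61; now {67, 73, 74}
dispatch next → 67; now {73, 74}
insert 69 → {69, 73, 74}
insert 70 → {69, 70, 73, 74}
dispatch next → 69; now {70, 73, 74}
insert 57 → {57, 70, 73, 74}
dispatch next → 57; now {70, 73, 74}
insert 59 → {59, 70, 73, 74}
dispatch next → 59; now {70, 73, 74}
insert 72 → {70, 72, 73, 74}
insert 75 → {70, 72, 73, 74, 75}

priority queue: 50, 47, 51, 52, 53, 55, 60, 61, 67, 69, 57, 59; FIFO queue: [51, 61, 74, 50, 60, 55, 53, 47, 52, 67, 73, 69]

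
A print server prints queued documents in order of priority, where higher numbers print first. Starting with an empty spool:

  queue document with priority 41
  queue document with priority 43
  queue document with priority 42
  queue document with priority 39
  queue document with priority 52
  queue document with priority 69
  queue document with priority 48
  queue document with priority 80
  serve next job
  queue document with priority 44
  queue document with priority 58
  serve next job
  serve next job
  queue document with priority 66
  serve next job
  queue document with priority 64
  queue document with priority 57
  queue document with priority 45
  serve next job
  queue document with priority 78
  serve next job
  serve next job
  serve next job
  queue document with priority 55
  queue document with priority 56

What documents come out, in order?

insert 41 → {41}
insert 43 → {43, 41}
insert 42 → {43, 42, 41}
insert 39 → {43, 42, 41, 39}
insert 52 → {52, 43, 42, 41, 39}
insert 69 → {69, 52, 43, 42, 41, 39}
insert 48 → {69, 52, 48, 43, 42, 41, 39}
insert 80 → {80, 69, 52, 48, 43, 42, 41, 39}
serve next job → 80; now {69, 52, 48, 43, 42, 41, 39}
insert 44 → {69, 52, 48, 44, 43, 42, 41, 39}
insert 58 → {69, 58, 52, 48, 44, 43, 42, 41, 39}
serve next job → 69; now {58, 52, 48, 44, 43, 42, 41, 39}
serve next job → 58; now {52, 48, 44, 43, 42, 41, 39}
insert 66 → {66, 52, 48, 44, 43, 42, 41, 39}
serve next job → 66; now {52, 48, 44, 43, 42, 41, 39}
insert 64 → {64, 52, 48, 44, 43, 42, 41, 39}
insert 57 → {64, 57, 52, 48, 44, 43, 42, 41, 39}
insert 45 → {64, 57, 52, 48, 45, 44, 43, 42, 41, 39}
serve next job → 64; now {57, 52, 48, 45, 44, 43, 42, 41, 39}
insert 78 → {78, 57, 52, 48, 45, 44, 43, 42, 41, 39}
serve next job → 78; now {57, 52, 48, 45, 44, 43, 42, 41, 39}
serve next job → 57; now {52, 48, 45, 44, 43, 42, 41, 39}
serve next job → 52; now {48, 45, 44, 43, 42, 41, 39}
insert 55 → {55, 48, 45, 44, 43, 42, 41, 39}
insert 56 → {56, 55, 48, 45, 44, 43, 42, 41, 39}

80 → 69 → 58 → 66 → 64 → 78 → 57 → 52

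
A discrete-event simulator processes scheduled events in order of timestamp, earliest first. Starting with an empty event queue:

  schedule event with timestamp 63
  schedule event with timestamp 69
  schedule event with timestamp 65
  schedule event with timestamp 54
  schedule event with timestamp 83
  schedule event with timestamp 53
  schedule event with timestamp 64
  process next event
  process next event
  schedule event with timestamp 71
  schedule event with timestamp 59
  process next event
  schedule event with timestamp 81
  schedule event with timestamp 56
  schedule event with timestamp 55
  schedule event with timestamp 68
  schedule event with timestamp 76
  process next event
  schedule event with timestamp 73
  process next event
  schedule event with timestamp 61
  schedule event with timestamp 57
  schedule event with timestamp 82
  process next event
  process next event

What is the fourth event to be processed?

55

insert 63 → {63}
insert 69 → {63, 69}
insert 65 → {63, 65, 69}
insert 54 → {54, 63, 65, 69}
insert 83 → {54, 63, 65, 69, 83}
insert 53 → {53, 54, 63, 65, 69, 83}
insert 64 → {53, 54, 63, 64, 65, 69, 83}
process next event → 53; now {54, 63, 64, 65, 69, 83}
process next event → 54; now {63, 64, 65, 69, 83}
insert 71 → {63, 64, 65, 69, 71, 83}
insert 59 → {59, 63, 64, 65, 69, 71, 83}
process next event → 59; now {63, 64, 65, 69, 71, 83}
insert 81 → {63, 64, 65, 69, 71, 81, 83}
insert 56 → {56, 63, 64, 65, 69, 71, 81, 83}
insert 55 → {55, 56, 63, 64, 65, 69, 71, 81, 83}
insert 68 → {55, 56, 63, 64, 65, 68, 69, 71, 81, 83}
insert 76 → {55, 56, 63, 64, 65, 68, 69, 71, 76, 81, 83}
process next event → 55; now {56, 63, 64, 65, 68, 69, 71, 76, 81, 83}
insert 73 → {56, 63, 64, 65, 68, 69, 71, 73, 76, 81, 83}
process next event → 56; now {63, 64, 65, 68, 69, 71, 73, 76, 81, 83}
insert 61 → {61, 63, 64, 65, 68, 69, 71, 73, 76, 81, 83}
insert 57 → {57, 61, 63, 64, 65, 68, 69, 71, 73, 76, 81, 83}
insert 82 → {57, 61, 63, 64, 65, 68, 69, 71, 73, 76, 81, 82, 83}
process next event → 57; now {61, 63, 64, 65, 68, 69, 71, 73, 76, 81, 82, 83}
process next event → 61; now {63, 64, 65, 68, 69, 71, 73, 76, 81, 82, 83}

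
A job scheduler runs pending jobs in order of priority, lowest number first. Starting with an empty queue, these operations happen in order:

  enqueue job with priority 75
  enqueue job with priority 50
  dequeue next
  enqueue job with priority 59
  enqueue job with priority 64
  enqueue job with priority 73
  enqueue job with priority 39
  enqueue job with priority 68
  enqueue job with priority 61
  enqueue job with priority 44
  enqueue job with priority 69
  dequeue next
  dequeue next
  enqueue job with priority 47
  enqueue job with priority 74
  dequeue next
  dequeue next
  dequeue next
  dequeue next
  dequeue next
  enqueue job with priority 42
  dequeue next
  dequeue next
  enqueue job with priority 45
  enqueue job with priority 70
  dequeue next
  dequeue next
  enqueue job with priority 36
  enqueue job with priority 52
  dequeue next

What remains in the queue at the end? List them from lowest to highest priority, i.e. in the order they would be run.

52, 73, 74, 75

insert 75 → {75}
insert 50 → {50, 75}
dequeue next → 50; now {75}
insert 59 → {59, 75}
insert 64 → {59, 64, 75}
insert 73 → {59, 64, 73, 75}
insert 39 → {39, 59, 64, 73, 75}
insert 68 → {39, 59, 64, 68, 73, 75}
insert 61 → {39, 59, 61, 64, 68, 73, 75}
insert 44 → {39, 44, 59, 61, 64, 68, 73, 75}
insert 69 → {39, 44, 59, 61, 64, 68, 69, 73, 75}
dequeue next → 39; now {44, 59, 61, 64, 68, 69, 73, 75}
dequeue next → 44; now {59, 61, 64, 68, 69, 73, 75}
insert 47 → {47, 59, 61, 64, 68, 69, 73, 75}
insert 74 → {47, 59, 61, 64, 68, 69, 73, 74, 75}
dequeue next → 47; now {59, 61, 64, 68, 69, 73, 74, 75}
dequeue next → 59; now {61, 64, 68, 69, 73, 74, 75}
dequeue next → 61; now {64, 68, 69, 73, 74, 75}
dequeue next → 64; now {68, 69, 73, 74, 75}
dequeue next → 68; now {69, 73, 74, 75}
insert 42 → {42, 69, 73, 74, 75}
dequeue next → 42; now {69, 73, 74, 75}
dequeue next → 69; now {73, 74, 75}
insert 45 → {45, 73, 74, 75}
insert 70 → {45, 70, 73, 74, 75}
dequeue next → 45; now {70, 73, 74, 75}
dequeue next → 70; now {73, 74, 75}
insert 36 → {36, 73, 74, 75}
insert 52 → {36, 52, 73, 74, 75}
dequeue next → 36; now {52, 73, 74, 75}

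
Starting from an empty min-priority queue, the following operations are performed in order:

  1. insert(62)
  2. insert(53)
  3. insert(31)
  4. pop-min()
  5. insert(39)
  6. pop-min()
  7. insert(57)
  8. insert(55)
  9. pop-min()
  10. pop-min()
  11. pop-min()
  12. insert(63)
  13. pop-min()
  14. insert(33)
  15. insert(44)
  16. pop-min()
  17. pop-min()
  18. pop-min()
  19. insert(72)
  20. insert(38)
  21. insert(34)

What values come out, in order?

insert 62 → {62}
insert 53 → {53, 62}
insert 31 → {31, 53, 62}
pop-min → 31; now {53, 62}
insert 39 → {39, 53, 62}
pop-min → 39; now {53, 62}
insert 57 → {53, 57, 62}
insert 55 → {53, 55, 57, 62}
pop-min → 53; now {55, 57, 62}
pop-min → 55; now {57, 62}
pop-min → 57; now {62}
insert 63 → {62, 63}
pop-min → 62; now {63}
insert 33 → {33, 63}
insert 44 → {33, 44, 63}
pop-min → 33; now {44, 63}
pop-min → 44; now {63}
pop-min → 63; now {}
insert 72 → {72}
insert 38 → {38, 72}
insert 34 → {34, 38, 72}

31 → 39 → 53 → 55 → 57 → 62 → 33 → 44 → 63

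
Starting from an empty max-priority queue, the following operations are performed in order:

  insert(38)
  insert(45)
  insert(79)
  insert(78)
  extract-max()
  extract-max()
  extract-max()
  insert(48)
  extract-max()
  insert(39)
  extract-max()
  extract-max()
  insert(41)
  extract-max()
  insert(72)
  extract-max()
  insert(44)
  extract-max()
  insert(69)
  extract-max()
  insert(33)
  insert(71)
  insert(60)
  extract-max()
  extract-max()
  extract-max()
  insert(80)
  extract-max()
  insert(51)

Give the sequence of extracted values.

insert 38 → {38}
insert 45 → {45, 38}
insert 79 → {79, 45, 38}
insert 78 → {79, 78, 45, 38}
extract-max → 79; now {78, 45, 38}
extract-max → 78; now {45, 38}
extract-max → 45; now {38}
insert 48 → {48, 38}
extract-max → 48; now {38}
insert 39 → {39, 38}
extract-max → 39; now {38}
extract-max → 38; now {}
insert 41 → {41}
extract-max → 41; now {}
insert 72 → {72}
extract-max → 72; now {}
insert 44 → {44}
extract-max → 44; now {}
insert 69 → {69}
extract-max → 69; now {}
insert 33 → {33}
insert 71 → {71, 33}
insert 60 → {71, 60, 33}
extract-max → 71; now {60, 33}
extract-max → 60; now {33}
extract-max → 33; now {}
insert 80 → {80}
extract-max → 80; now {}
insert 51 → {51}

79 → 78 → 45 → 48 → 39 → 38 → 41 → 72 → 44 → 69 → 71 → 60 → 33 → 80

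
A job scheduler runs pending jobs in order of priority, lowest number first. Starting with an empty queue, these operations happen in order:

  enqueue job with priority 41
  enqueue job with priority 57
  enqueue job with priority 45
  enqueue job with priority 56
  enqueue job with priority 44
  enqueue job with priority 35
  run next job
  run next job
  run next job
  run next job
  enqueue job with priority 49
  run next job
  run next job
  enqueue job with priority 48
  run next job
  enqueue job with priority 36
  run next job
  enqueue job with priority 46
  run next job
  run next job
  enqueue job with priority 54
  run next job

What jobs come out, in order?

35 → 41 → 44 → 45 → 49 → 56 → 48 → 36 → 46 → 57 → 54

insert 41 → {41}
insert 57 → {41, 57}
insert 45 → {41, 45, 57}
insert 56 → {41, 45, 56, 57}
insert 44 → {41, 44, 45, 56, 57}
insert 35 → {35, 41, 44, 45, 56, 57}
run next job → 35; now {41, 44, 45, 56, 57}
run next job → 41; now {44, 45, 56, 57}
run next job → 44; now {45, 56, 57}
run next job → 45; now {56, 57}
insert 49 → {49, 56, 57}
run next job → 49; now {56, 57}
run next job → 56; now {57}
insert 48 → {48, 57}
run next job → 48; now {57}
insert 36 → {36, 57}
run next job → 36; now {57}
insert 46 → {46, 57}
run next job → 46; now {57}
run next job → 57; now {}
insert 54 → {54}
run next job → 54; now {}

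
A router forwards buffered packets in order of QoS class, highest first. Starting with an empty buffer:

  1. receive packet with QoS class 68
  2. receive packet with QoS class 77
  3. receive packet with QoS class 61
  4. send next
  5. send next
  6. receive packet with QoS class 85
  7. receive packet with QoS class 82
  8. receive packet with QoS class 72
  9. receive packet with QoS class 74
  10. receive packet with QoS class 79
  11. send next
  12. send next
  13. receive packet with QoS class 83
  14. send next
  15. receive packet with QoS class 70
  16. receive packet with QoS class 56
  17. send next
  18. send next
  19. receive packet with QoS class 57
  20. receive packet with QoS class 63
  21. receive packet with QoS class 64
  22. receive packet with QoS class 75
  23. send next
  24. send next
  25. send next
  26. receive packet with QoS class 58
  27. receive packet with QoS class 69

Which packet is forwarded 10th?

insert 68 → {68}
insert 77 → {77, 68}
insert 61 → {77, 68, 61}
send next → 77; now {68, 61}
send next → 68; now {61}
insert 85 → {85, 61}
insert 82 → {85, 82, 61}
insert 72 → {85, 82, 72, 61}
insert 74 → {85, 82, 74, 72, 61}
insert 79 → {85, 82, 79, 74, 72, 61}
send next → 85; now {82, 79, 74, 72, 61}
send next → 82; now {79, 74, 72, 61}
insert 83 → {83, 79, 74, 72, 61}
send next → 83; now {79, 74, 72, 61}
insert 70 → {79, 74, 72, 70, 61}
insert 56 → {79, 74, 72, 70, 61, 56}
send next → 79; now {74, 72, 70, 61, 56}
send next → 74; now {72, 70, 61, 56}
insert 57 → {72, 70, 61, 57, 56}
insert 63 → {72, 70, 63, 61, 57, 56}
insert 64 → {72, 70, 64, 63, 61, 57, 56}
insert 75 → {75, 72, 70, 64, 63, 61, 57, 56}
send next → 75; now {72, 70, 64, 63, 61, 57, 56}
send next → 72; now {70, 64, 63, 61, 57, 56}
send next → 70; now {64, 63, 61, 57, 56}
insert 58 → {64, 63, 61, 58, 57, 56}
insert 69 → {69, 64, 63, 61, 58, 57, 56}

70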